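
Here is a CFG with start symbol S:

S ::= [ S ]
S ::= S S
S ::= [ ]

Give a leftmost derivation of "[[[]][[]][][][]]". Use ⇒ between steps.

S ⇒ [S] ⇒ [SS] ⇒ [SSS] ⇒ [SSSS] ⇒ [[S]SSS] ⇒ [[[]]SSS] ⇒ [[[]]SSSS] ⇒ [[[]][S]SSS] ⇒ [[[]][[]]SSS] ⇒ [[[]][[]][]SS] ⇒ [[[]][[]][][]S] ⇒ [[[]][[]][][][]]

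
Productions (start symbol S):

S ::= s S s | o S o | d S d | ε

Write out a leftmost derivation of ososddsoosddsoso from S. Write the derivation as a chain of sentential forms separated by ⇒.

S ⇒ oSo ⇒ osSso ⇒ osoSoso ⇒ ososSsoso ⇒ ososdSdsoso ⇒ ososddSddsoso ⇒ ososddsSsddsoso ⇒ ososddsoSosddsoso ⇒ ososddsoosddsoso

S ⇒ oSo   [S ::= o S o]
oSo ⇒ osSso   [S ::= s S s]
osSso ⇒ osoSoso   [S ::= o S o]
osoSoso ⇒ ososSsoso   [S ::= s S s]
ososSsoso ⇒ ososdSdsoso   [S ::= d S d]
ososdSdsoso ⇒ ososddSddsoso   [S ::= d S d]
ososddSddsoso ⇒ ososddsSsddsoso   [S ::= s S s]
ososddsSsddsoso ⇒ ososddsoSosddsoso   [S ::= o S o]
ososddsoSosddsoso ⇒ ososddsoosddsoso   [S ::= ε]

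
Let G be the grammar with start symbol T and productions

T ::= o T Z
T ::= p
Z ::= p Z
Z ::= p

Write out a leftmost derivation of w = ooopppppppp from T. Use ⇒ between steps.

T⇒oTZ⇒ooTZZ⇒oooTZZZ⇒ooopZZZ⇒oooppZZZ⇒ooopppZZZ⇒oooppppZZZ⇒ooopppppZZ⇒oooppppppZ⇒ooopppppppZ⇒ooopppppppp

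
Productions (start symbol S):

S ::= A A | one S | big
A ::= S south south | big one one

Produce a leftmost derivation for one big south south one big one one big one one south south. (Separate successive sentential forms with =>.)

S => A A => S south south A => one S south south A => one big south south A => one big south south S south south => one big south south one S south south => one big south south one A A south south => one big south south one big one one A south south => one big south south one big one one big one one south south

S => A A   [S ::= A A]
A A => S south south A   [A ::= S south south]
S south south A => one S south south A   [S ::= one S]
one S south south A => one big south south A   [S ::= big]
one big south south A => one big south south S south south   [A ::= S south south]
one big south south S south south => one big south south one S south south   [S ::= one S]
one big south south one S south south => one big south south one A A south south   [S ::= A A]
one big south south one A A south south => one big south south one big one one A south south   [A ::= big one one]
one big south south one big one one A south south => one big south south one big one one big one one south south   [A ::= big one one]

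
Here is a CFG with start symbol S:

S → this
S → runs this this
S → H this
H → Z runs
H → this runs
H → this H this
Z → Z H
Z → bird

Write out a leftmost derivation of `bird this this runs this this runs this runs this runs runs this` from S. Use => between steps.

S => H this   [S → H this]
H this => Z runs this   [H → Z runs]
Z runs this => Z H runs this   [Z → Z H]
Z H runs this => Z H H runs this   [Z → Z H]
Z H H runs this => Z H H H runs this   [Z → Z H]
Z H H H runs this => Z H H H H runs this   [Z → Z H]
Z H H H H runs this => bird H H H H runs this   [Z → bird]
bird H H H H runs this => bird this H this H H H runs this   [H → this H this]
bird this H this H H H runs this => bird this this runs this H H H runs this   [H → this runs]
bird this this runs this H H H runs this => bird this this runs this this runs H H runs this   [H → this runs]
bird this this runs this this runs H H runs this => bird this this runs this this runs this runs H runs this   [H → this runs]
bird this this runs this this runs this runs H runs this => bird this this runs this this runs this runs this runs runs this   [H → this runs]

S => H this => Z runs this => Z H runs this => Z H H runs this => Z H H H runs this => Z H H H H runs this => bird H H H H runs this => bird this H this H H H runs this => bird this this runs this H H H runs this => bird this this runs this this runs H H runs this => bird this this runs this this runs this runs H runs this => bird this this runs this this runs this runs this runs runs this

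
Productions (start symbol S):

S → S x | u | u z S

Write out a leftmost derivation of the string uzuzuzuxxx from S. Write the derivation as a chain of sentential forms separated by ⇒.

S ⇒ Sx   [S → S x]
Sx ⇒ Sxx   [S → S x]
Sxx ⇒ Sxxx   [S → S x]
Sxxx ⇒ uzSxxx   [S → u z S]
uzSxxx ⇒ uzuzSxxx   [S → u z S]
uzuzSxxx ⇒ uzuzuzSxxx   [S → u z S]
uzuzuzSxxx ⇒ uzuzuzuxxx   [S → u]

S ⇒ Sx ⇒ Sxx ⇒ Sxxx ⇒ uzSxxx ⇒ uzuzSxxx ⇒ uzuzuzSxxx ⇒ uzuzuzuxxx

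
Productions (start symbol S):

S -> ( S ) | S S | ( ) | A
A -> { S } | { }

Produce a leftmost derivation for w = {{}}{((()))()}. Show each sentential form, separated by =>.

S => SS   [S -> S S]
SS => AS   [S -> A]
AS => {S}S   [A -> { S }]
{S}S => {A}S   [S -> A]
{A}S => {{}}S   [A -> { }]
{{}}S => {{}}A   [S -> A]
{{}}A => {{}}{S}   [A -> { S }]
{{}}{S} => {{}}{SS}   [S -> S S]
{{}}{SS} => {{}}{(S)S}   [S -> ( S )]
{{}}{(S)S} => {{}}{((S))S}   [S -> ( S )]
{{}}{((S))S} => {{}}{((()))S}   [S -> ( )]
{{}}{((()))S} => {{}}{((()))()}   [S -> ( )]

S => SS => AS => {S}S => {A}S => {{}}S => {{}}A => {{}}{S} => {{}}{SS} => {{}}{(S)S} => {{}}{((S))S} => {{}}{((()))S} => {{}}{((()))()}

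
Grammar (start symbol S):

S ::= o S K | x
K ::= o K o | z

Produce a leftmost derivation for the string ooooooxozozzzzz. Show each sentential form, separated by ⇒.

S ⇒ oSK ⇒ ooSKK ⇒ oooSKKK ⇒ ooooSKKKK ⇒ oooooSKKKKK ⇒ ooooooSKKKKKK ⇒ ooooooxKKKKKK ⇒ ooooooxoKoKKKKK ⇒ ooooooxozoKKKKK ⇒ ooooooxozozKKKK ⇒ ooooooxozozzKKK ⇒ ooooooxozozzzKK ⇒ ooooooxozozzzzK ⇒ ooooooxozozzzzz

S ⇒ oSK   [S ::= o S K]
oSK ⇒ ooSKK   [S ::= o S K]
ooSKK ⇒ oooSKKK   [S ::= o S K]
oooSKKK ⇒ ooooSKKKK   [S ::= o S K]
ooooSKKKK ⇒ oooooSKKKKK   [S ::= o S K]
oooooSKKKKK ⇒ ooooooSKKKKKK   [S ::= o S K]
ooooooSKKKKKK ⇒ ooooooxKKKKKK   [S ::= x]
ooooooxKKKKKK ⇒ ooooooxoKoKKKKK   [K ::= o K o]
ooooooxoKoKKKKK ⇒ ooooooxozoKKKKK   [K ::= z]
ooooooxozoKKKKK ⇒ ooooooxozozKKKK   [K ::= z]
ooooooxozozKKKK ⇒ ooooooxozozzKKK   [K ::= z]
ooooooxozozzKKK ⇒ ooooooxozozzzKK   [K ::= z]
ooooooxozozzzKK ⇒ ooooooxozozzzzK   [K ::= z]
ooooooxozozzzzK ⇒ ooooooxozozzzzz   [K ::= z]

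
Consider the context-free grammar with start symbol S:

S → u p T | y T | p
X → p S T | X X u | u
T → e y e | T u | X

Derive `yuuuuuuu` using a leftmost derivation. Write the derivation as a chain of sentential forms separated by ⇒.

S ⇒ yT   [S → y T]
yT ⇒ yX   [T → X]
yX ⇒ yXXu   [X → X X u]
yXXu ⇒ yXXuXu   [X → X X u]
yXXuXu ⇒ yXXuXuXu   [X → X X u]
yXXuXuXu ⇒ yuXuXuXu   [X → u]
yuXuXuXu ⇒ yuuuXuXu   [X → u]
yuuuXuXu ⇒ yuuuuuXu   [X → u]
yuuuuuXu ⇒ yuuuuuuu   [X → u]

S⇒yT⇒yX⇒yXXu⇒yXXuXu⇒yXXuXuXu⇒yuXuXuXu⇒yuuuXuXu⇒yuuuuuXu⇒yuuuuuuu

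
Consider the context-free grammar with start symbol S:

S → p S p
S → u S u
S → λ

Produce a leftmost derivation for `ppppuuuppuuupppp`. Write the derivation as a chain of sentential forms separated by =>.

S => pSp => ppSpp => pppSppp => ppppSpppp => ppppuSupppp => ppppuuSuupppp => ppppuuuSuuupppp => ppppuuupSpuuupppp => ppppuuuppuuupppp

S => pSp   [S → p S p]
pSp => ppSpp   [S → p S p]
ppSpp => pppSppp   [S → p S p]
pppSppp => ppppSpppp   [S → p S p]
ppppSpppp => ppppuSupppp   [S → u S u]
ppppuSupppp => ppppuuSuupppp   [S → u S u]
ppppuuSuupppp => ppppuuuSuuupppp   [S → u S u]
ppppuuuSuuupppp => ppppuuupSpuuupppp   [S → p S p]
ppppuuupSpuuupppp => ppppuuuppuuupppp   [S → λ]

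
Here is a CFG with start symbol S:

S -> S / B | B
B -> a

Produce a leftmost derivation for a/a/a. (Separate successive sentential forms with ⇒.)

S ⇒ S/B   [S -> S / B]
S/B ⇒ S/B/B   [S -> S / B]
S/B/B ⇒ B/B/B   [S -> B]
B/B/B ⇒ a/B/B   [B -> a]
a/B/B ⇒ a/a/B   [B -> a]
a/a/B ⇒ a/a/a   [B -> a]

S ⇒ S/B ⇒ S/B/B ⇒ B/B/B ⇒ a/B/B ⇒ a/a/B ⇒ a/a/a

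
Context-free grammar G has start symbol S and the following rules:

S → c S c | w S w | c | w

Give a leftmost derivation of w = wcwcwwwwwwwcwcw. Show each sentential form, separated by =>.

S => wSw   [S → w S w]
wSw => wcScw   [S → c S c]
wcScw => wcwSwcw   [S → w S w]
wcwSwcw => wcwcScwcw   [S → c S c]
wcwcScwcw => wcwcwSwcwcw   [S → w S w]
wcwcwSwcwcw => wcwcwwSwwcwcw   [S → w S w]
wcwcwwSwwcwcw => wcwcwwwSwwwcwcw   [S → w S w]
wcwcwwwSwwwcwcw => wcwcwwwwwwwcwcw   [S → w]

S=>wSw=>wcScw=>wcwSwcw=>wcwcScwcw=>wcwcwSwcwcw=>wcwcwwSwwcwcw=>wcwcwwwSwwwcwcw=>wcwcwwwwwwwcwcw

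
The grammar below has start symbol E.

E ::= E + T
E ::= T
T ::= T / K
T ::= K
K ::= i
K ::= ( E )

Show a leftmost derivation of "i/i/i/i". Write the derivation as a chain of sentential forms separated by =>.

E => T => T/K => T/K/K => T/K/K/K => K/K/K/K => i/K/K/K => i/i/K/K => i/i/i/K => i/i/i/i

E => T   [E ::= T]
T => T/K   [T ::= T / K]
T/K => T/K/K   [T ::= T / K]
T/K/K => T/K/K/K   [T ::= T / K]
T/K/K/K => K/K/K/K   [T ::= K]
K/K/K/K => i/K/K/K   [K ::= i]
i/K/K/K => i/i/K/K   [K ::= i]
i/i/K/K => i/i/i/K   [K ::= i]
i/i/i/K => i/i/i/i   [K ::= i]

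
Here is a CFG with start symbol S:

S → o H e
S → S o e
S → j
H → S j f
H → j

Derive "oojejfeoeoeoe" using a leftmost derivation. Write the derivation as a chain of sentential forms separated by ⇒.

S⇒Soe⇒Soeoe⇒Soeoeoe⇒oHeoeoeoe⇒oSjfeoeoeoe⇒ooHejfeoeoeoe⇒oojejfeoeoeoe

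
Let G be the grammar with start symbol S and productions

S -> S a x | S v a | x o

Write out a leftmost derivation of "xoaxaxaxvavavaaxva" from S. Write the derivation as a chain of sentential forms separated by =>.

S => Sva   [S -> S v a]
Sva => Saxva   [S -> S a x]
Saxva => Svaaxva   [S -> S v a]
Svaaxva => Svavaaxva   [S -> S v a]
Svavaaxva => Svavavaaxva   [S -> S v a]
Svavavaaxva => Saxvavavaaxva   [S -> S a x]
Saxvavavaaxva => Saxaxvavavaaxva   [S -> S a x]
Saxaxvavavaaxva => Saxaxaxvavavaaxva   [S -> S a x]
Saxaxaxvavavaaxva => xoaxaxaxvavavaaxva   [S -> x o]

S=>Sva=>Saxva=>Svaaxva=>Svavaaxva=>Svavavaaxva=>Saxvavavaaxva=>Saxaxvavavaaxva=>Saxaxaxvavavaaxva=>xoaxaxaxvavavaaxva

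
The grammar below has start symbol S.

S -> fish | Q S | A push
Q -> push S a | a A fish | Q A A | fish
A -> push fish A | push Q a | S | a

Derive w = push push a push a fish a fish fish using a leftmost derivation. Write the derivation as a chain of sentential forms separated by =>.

S => Q S   [S -> Q S]
Q S => push S a S   [Q -> push S a]
push S a S => push Q S a S   [S -> Q S]
push Q S a S => push push S a S a S   [Q -> push S a]
push push S a S a S => push push A push a S a S   [S -> A push]
push push A push a S a S => push push a push a S a S   [A -> a]
push push a push a S a S => push push a push a fish a S   [S -> fish]
push push a push a fish a S => push push a push a fish a Q S   [S -> Q S]
push push a push a fish a Q S => push push a push a fish a fish S   [Q -> fish]
push push a push a fish a fish S => push push a push a fish a fish fish   [S -> fish]

S => Q S => push S a S => push Q S a S => push push S a S a S => push push A push a S a S => push push a push a S a S => push push a push a fish a S => push push a push a fish a Q S => push push a push a fish a fish S => push push a push a fish a fish fish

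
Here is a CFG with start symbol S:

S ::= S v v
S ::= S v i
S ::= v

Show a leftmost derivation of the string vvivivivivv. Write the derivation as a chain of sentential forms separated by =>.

S => Svv   [S ::= S v v]
Svv => Svivv   [S ::= S v i]
Svivv => Svivivv   [S ::= S v i]
Svivivv => Svivivivv   [S ::= S v i]
Svivivivv => Svivivivivv   [S ::= S v i]
Svivivivivv => vvivivivivv   [S ::= v]

S => Svv => Svivv => Svivivv => Svivivivv => Svivivivivv => vvivivivivv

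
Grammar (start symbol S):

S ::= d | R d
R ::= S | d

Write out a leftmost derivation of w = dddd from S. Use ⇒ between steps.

S ⇒ Rd ⇒ Sd ⇒ Rdd ⇒ Sdd ⇒ Rddd ⇒ Sddd ⇒ dddd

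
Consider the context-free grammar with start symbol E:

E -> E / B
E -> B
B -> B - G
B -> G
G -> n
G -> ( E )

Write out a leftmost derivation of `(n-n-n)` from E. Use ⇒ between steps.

E ⇒ B   [E -> B]
B ⇒ G   [B -> G]
G ⇒ (E)   [G -> ( E )]
(E) ⇒ (B)   [E -> B]
(B) ⇒ (B-G)   [B -> B - G]
(B-G) ⇒ (B-G-G)   [B -> B - G]
(B-G-G) ⇒ (G-G-G)   [B -> G]
(G-G-G) ⇒ (n-G-G)   [G -> n]
(n-G-G) ⇒ (n-n-G)   [G -> n]
(n-n-G) ⇒ (n-n-n)   [G -> n]

E ⇒ B ⇒ G ⇒ (E) ⇒ (B) ⇒ (B-G) ⇒ (B-G-G) ⇒ (G-G-G) ⇒ (n-G-G) ⇒ (n-n-G) ⇒ (n-n-n)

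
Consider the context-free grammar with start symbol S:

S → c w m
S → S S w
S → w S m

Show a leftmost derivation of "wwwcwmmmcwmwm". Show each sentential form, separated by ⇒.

S⇒wSm⇒wSSwm⇒wwSmSwm⇒wwwSmmSwm⇒wwwcwmmmSwm⇒wwwcwmmmcwmwm

S ⇒ wSm   [S → w S m]
wSm ⇒ wSSwm   [S → S S w]
wSSwm ⇒ wwSmSwm   [S → w S m]
wwSmSwm ⇒ wwwSmmSwm   [S → w S m]
wwwSmmSwm ⇒ wwwcwmmmSwm   [S → c w m]
wwwcwmmmSwm ⇒ wwwcwmmmcwmwm   [S → c w m]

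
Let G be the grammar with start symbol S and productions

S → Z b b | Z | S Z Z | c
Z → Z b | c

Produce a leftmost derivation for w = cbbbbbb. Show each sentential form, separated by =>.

S => Z => Zb => Zbb => Zbbb => Zbbbb => Zbbbbb => Zbbbbbb => cbbbbbb

S => Z   [S → Z]
Z => Zb   [Z → Z b]
Zb => Zbb   [Z → Z b]
Zbb => Zbbb   [Z → Z b]
Zbbb => Zbbbb   [Z → Z b]
Zbbbb => Zbbbbb   [Z → Z b]
Zbbbbb => Zbbbbbb   [Z → Z b]
Zbbbbbb => cbbbbbb   [Z → c]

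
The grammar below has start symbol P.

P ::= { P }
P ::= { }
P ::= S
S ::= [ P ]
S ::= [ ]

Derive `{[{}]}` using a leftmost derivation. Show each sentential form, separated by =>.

P => {P} => {S} => {[P]} => {[{}]}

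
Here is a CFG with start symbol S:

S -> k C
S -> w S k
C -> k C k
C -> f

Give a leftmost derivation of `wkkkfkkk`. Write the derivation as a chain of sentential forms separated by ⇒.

S⇒wSk⇒wkCk⇒wkkCkk⇒wkkkCkkk⇒wkkkfkkk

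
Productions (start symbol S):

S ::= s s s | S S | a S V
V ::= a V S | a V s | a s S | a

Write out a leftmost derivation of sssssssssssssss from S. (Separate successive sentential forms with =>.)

S => SS => SSS => SSSS => SSSSS => sssSSSS => ssssssSSS => sssssssssSS => ssssssssssssS => sssssssssssssss

S => SS   [S ::= S S]
SS => SSS   [S ::= S S]
SSS => SSSS   [S ::= S S]
SSSS => SSSSS   [S ::= S S]
SSSSS => sssSSSS   [S ::= s s s]
sssSSSS => ssssssSSS   [S ::= s s s]
ssssssSSS => sssssssssSS   [S ::= s s s]
sssssssssSS => ssssssssssssS   [S ::= s s s]
ssssssssssssS => sssssssssssssss   [S ::= s s s]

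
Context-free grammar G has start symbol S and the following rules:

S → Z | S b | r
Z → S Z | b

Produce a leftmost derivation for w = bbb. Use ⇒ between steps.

S⇒Sb⇒Zb⇒SZb⇒ZZb⇒bZb⇒bbb

S ⇒ Sb   [S → S b]
Sb ⇒ Zb   [S → Z]
Zb ⇒ SZb   [Z → S Z]
SZb ⇒ ZZb   [S → Z]
ZZb ⇒ bZb   [Z → b]
bZb ⇒ bbb   [Z → b]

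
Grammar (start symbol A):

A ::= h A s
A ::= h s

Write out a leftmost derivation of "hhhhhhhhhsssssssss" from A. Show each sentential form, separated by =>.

A=>hAs=>hhAss=>hhhAsss=>hhhhAssss=>hhhhhAsssss=>hhhhhhAssssss=>hhhhhhhAsssssss=>hhhhhhhhAssssssss=>hhhhhhhhhsssssssss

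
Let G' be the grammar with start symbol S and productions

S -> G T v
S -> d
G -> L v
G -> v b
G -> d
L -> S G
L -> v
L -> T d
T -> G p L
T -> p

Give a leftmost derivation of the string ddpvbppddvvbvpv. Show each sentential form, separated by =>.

S => GTv => LvTv => SGvTv => GTvGvTv => dTvGvTv => dGpLvGvTv => ddpLvGvTv => ddpTdvGvTv => ddpGpLdvGvTv => ddpvbpLdvGvTv => ddpvbpTddvGvTv => ddpvbppddvGvTv => ddpvbppddvvbvTv => ddpvbppddvvbvpv

S => GTv   [S -> G T v]
GTv => LvTv   [G -> L v]
LvTv => SGvTv   [L -> S G]
SGvTv => GTvGvTv   [S -> G T v]
GTvGvTv => dTvGvTv   [G -> d]
dTvGvTv => dGpLvGvTv   [T -> G p L]
dGpLvGvTv => ddpLvGvTv   [G -> d]
ddpLvGvTv => ddpTdvGvTv   [L -> T d]
ddpTdvGvTv => ddpGpLdvGvTv   [T -> G p L]
ddpGpLdvGvTv => ddpvbpLdvGvTv   [G -> v b]
ddpvbpLdvGvTv => ddpvbpTddvGvTv   [L -> T d]
ddpvbpTddvGvTv => ddpvbppddvGvTv   [T -> p]
ddpvbppddvGvTv => ddpvbppddvvbvTv   [G -> v b]
ddpvbppddvvbvTv => ddpvbppddvvbvpv   [T -> p]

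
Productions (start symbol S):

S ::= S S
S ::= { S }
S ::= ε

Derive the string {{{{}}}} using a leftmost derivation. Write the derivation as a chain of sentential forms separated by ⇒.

S⇒{S}⇒{SS}⇒{{S}S}⇒{{{S}}S}⇒{{{SS}}S}⇒{{{{S}S}}S}⇒{{{{}S}}S}⇒{{{{}}}S}⇒{{{{}}}}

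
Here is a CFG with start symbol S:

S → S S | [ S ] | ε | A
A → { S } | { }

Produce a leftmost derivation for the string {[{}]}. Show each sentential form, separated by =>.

S => A   [S → A]
A => {S}   [A → { S }]
{S} => {[S]}   [S → [ S ]]
{[S]} => {[A]}   [S → A]
{[A]} => {[{S}]}   [A → { S }]
{[{S}]} => {[{}]}   [S → ε]

S=>A=>{S}=>{[S]}=>{[A]}=>{[{S}]}=>{[{}]}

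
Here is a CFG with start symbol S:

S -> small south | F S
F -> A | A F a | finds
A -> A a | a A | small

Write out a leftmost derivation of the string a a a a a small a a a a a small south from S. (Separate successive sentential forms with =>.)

S => F S => A S => A a S => a A a S => a A a a S => a a A a a S => a a A a a a S => a a a A a a a S => a a a a A a a a S => a a a a A a a a a S => a a a a A a a a a a S => a a a a a A a a a a a S => a a a a a small a a a a a S => a a a a a small a a a a a small south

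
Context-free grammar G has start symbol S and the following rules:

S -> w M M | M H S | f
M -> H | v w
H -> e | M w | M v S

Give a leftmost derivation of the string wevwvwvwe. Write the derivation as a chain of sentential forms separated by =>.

S=>wMM=>wHM=>weM=>weH=>weMvS=>wevwvS=>wevwvwMM=>wevwvwvwM=>wevwvwvwH=>wevwvwvwe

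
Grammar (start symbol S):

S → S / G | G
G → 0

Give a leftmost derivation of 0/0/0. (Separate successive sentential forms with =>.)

S=>S/G=>S/G/G=>G/G/G=>0/G/G=>0/0/G=>0/0/0

S => S/G   [S → S / G]
S/G => S/G/G   [S → S / G]
S/G/G => G/G/G   [S → G]
G/G/G => 0/G/G   [G → 0]
0/G/G => 0/0/G   [G → 0]
0/0/G => 0/0/0   [G → 0]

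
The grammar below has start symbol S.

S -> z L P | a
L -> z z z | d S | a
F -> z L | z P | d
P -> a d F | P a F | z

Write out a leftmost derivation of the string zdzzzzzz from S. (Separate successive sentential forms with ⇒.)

S⇒zLP⇒zdSP⇒zdzLPP⇒zdzzzzPP⇒zdzzzzzP⇒zdzzzzzz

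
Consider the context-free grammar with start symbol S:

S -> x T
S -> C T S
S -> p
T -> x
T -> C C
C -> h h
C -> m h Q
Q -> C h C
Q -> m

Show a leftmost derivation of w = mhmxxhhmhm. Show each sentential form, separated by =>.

S => CTS   [S -> C T S]
CTS => mhQTS   [C -> m h Q]
mhQTS => mhmTS   [Q -> m]
mhmTS => mhmxS   [T -> x]
mhmxS => mhmxxT   [S -> x T]
mhmxxT => mhmxxCC   [T -> C C]
mhmxxCC => mhmxxhhC   [C -> h h]
mhmxxhhC => mhmxxhhmhQ   [C -> m h Q]
mhmxxhhmhQ => mhmxxhhmhm   [Q -> m]

S => CTS => mhQTS => mhmTS => mhmxS => mhmxxT => mhmxxCC => mhmxxhhC => mhmxxhhmhQ => mhmxxhhmhm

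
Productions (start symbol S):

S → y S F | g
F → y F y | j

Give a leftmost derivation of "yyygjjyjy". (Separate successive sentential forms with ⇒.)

S ⇒ ySF ⇒ yySFF ⇒ yyySFFF ⇒ yyygFFF ⇒ yyygjFF ⇒ yyygjjF ⇒ yyygjjyFy ⇒ yyygjjyjy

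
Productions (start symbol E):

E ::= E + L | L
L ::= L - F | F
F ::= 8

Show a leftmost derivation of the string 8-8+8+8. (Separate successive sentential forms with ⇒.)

E⇒E+L⇒E+L+L⇒L+L+L⇒L-F+L+L⇒F-F+L+L⇒8-F+L+L⇒8-8+L+L⇒8-8+F+L⇒8-8+8+L⇒8-8+8+F⇒8-8+8+8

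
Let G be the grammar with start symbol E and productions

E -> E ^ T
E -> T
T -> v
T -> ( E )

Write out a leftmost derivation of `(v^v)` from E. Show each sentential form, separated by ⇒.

E⇒T⇒(E)⇒(E^T)⇒(T^T)⇒(v^T)⇒(v^v)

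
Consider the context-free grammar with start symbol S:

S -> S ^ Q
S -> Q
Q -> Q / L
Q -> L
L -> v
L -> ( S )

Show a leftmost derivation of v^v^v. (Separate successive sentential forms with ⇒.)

S⇒S^Q⇒S^Q^Q⇒Q^Q^Q⇒L^Q^Q⇒v^Q^Q⇒v^L^Q⇒v^v^Q⇒v^v^L⇒v^v^v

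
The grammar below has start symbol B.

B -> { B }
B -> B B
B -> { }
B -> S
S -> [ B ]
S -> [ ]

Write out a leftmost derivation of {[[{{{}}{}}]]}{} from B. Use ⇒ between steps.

B⇒BB⇒{B}B⇒{S}B⇒{[B]}B⇒{[S]}B⇒{[[B]]}B⇒{[[{B}]]}B⇒{[[{BB}]]}B⇒{[[{{B}B}]]}B⇒{[[{{{}}B}]]}B⇒{[[{{{}}{}}]]}B⇒{[[{{{}}{}}]]}{}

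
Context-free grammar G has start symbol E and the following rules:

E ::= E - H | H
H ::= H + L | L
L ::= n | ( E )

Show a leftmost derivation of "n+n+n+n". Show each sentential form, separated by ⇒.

E ⇒ H   [E ::= H]
H ⇒ H+L   [H ::= H + L]
H+L ⇒ H+L+L   [H ::= H + L]
H+L+L ⇒ H+L+L+L   [H ::= H + L]
H+L+L+L ⇒ L+L+L+L   [H ::= L]
L+L+L+L ⇒ n+L+L+L   [L ::= n]
n+L+L+L ⇒ n+n+L+L   [L ::= n]
n+n+L+L ⇒ n+n+n+L   [L ::= n]
n+n+n+L ⇒ n+n+n+n   [L ::= n]

E⇒H⇒H+L⇒H+L+L⇒H+L+L+L⇒L+L+L+L⇒n+L+L+L⇒n+n+L+L⇒n+n+n+L⇒n+n+n+n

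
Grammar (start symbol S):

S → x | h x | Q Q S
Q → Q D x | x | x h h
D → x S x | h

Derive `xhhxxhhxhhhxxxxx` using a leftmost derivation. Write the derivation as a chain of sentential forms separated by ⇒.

S⇒QQS⇒QDxQS⇒xhhDxQS⇒xhhxSxxQS⇒xhhxQQSxxQS⇒xhhxxhhQSxxQS⇒xhhxxhhxhhSxxQS⇒xhhxxhhxhhhxxxQS⇒xhhxxhhxhhhxxxxS⇒xhhxxhhxhhhxxxxx

S ⇒ QQS   [S → Q Q S]
QQS ⇒ QDxQS   [Q → Q D x]
QDxQS ⇒ xhhDxQS   [Q → x h h]
xhhDxQS ⇒ xhhxSxxQS   [D → x S x]
xhhxSxxQS ⇒ xhhxQQSxxQS   [S → Q Q S]
xhhxQQSxxQS ⇒ xhhxxhhQSxxQS   [Q → x h h]
xhhxxhhQSxxQS ⇒ xhhxxhhxhhSxxQS   [Q → x h h]
xhhxxhhxhhSxxQS ⇒ xhhxxhhxhhhxxxQS   [S → h x]
xhhxxhhxhhhxxxQS ⇒ xhhxxhhxhhhxxxxS   [Q → x]
xhhxxhhxhhhxxxxS ⇒ xhhxxhhxhhhxxxxx   [S → x]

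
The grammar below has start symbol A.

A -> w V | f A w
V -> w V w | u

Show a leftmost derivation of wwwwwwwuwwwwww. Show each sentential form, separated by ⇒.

A⇒wV⇒wwVw⇒wwwVww⇒wwwwVwww⇒wwwwwVwwww⇒wwwwwwVwwwww⇒wwwwwwwVwwwwww⇒wwwwwwwuwwwwww

A ⇒ wV   [A -> w V]
wV ⇒ wwVw   [V -> w V w]
wwVw ⇒ wwwVww   [V -> w V w]
wwwVww ⇒ wwwwVwww   [V -> w V w]
wwwwVwww ⇒ wwwwwVwwww   [V -> w V w]
wwwwwVwwww ⇒ wwwwwwVwwwww   [V -> w V w]
wwwwwwVwwwww ⇒ wwwwwwwVwwwwww   [V -> w V w]
wwwwwwwVwwwwww ⇒ wwwwwwwuwwwwww   [V -> u]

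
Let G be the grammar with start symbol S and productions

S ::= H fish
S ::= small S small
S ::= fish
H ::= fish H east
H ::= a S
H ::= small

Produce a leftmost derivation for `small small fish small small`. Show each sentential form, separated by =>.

S => small S small   [S ::= small S small]
small S small => small small S small small   [S ::= small S small]
small small S small small => small small fish small small   [S ::= fish]

S => small S small => small small S small small => small small fish small small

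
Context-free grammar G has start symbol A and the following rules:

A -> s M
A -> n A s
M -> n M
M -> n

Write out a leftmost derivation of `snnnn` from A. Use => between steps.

A => sM   [A -> s M]
sM => snM   [M -> n M]
snM => snnM   [M -> n M]
snnM => snnnM   [M -> n M]
snnnM => snnnn   [M -> n]

A=>sM=>snM=>snnM=>snnnM=>snnnn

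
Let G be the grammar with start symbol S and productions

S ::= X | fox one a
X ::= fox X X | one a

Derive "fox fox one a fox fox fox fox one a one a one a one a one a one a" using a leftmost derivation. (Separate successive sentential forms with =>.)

S => X   [S ::= X]
X => fox X X   [X ::= fox X X]
fox X X => fox fox X X X   [X ::= fox X X]
fox fox X X X => fox fox one a X X   [X ::= one a]
fox fox one a X X => fox fox one a fox X X X   [X ::= fox X X]
fox fox one a fox X X X => fox fox one a fox fox X X X X   [X ::= fox X X]
fox fox one a fox fox X X X X => fox fox one a fox fox fox X X X X X   [X ::= fox X X]
fox fox one a fox fox fox X X X X X => fox fox one a fox fox fox fox X X X X X X   [X ::= fox X X]
fox fox one a fox fox fox fox X X X X X X => fox fox one a fox fox fox fox one a X X X X X   [X ::= one a]
fox fox one a fox fox fox fox one a X X X X X => fox fox one a fox fox fox fox one a one a X X X X   [X ::= one a]
fox fox one a fox fox fox fox one a one a X X X X => fox fox one a fox fox fox fox one a one a one a X X X   [X ::= one a]
fox fox one a fox fox fox fox one a one a one a X X X => fox fox one a fox fox fox fox one a one a one a one a X X   [X ::= one a]
fox fox one a fox fox fox fox one a one a one a one a X X => fox fox one a fox fox fox fox one a one a one a one a one a X   [X ::= one a]
fox fox one a fox fox fox fox one a one a one a one a one a X => fox fox one a fox fox fox fox one a one a one a one a one a one a   [X ::= one a]

S => X => fox X X => fox fox X X X => fox fox one a X X => fox fox one a fox X X X => fox fox one a fox fox X X X X => fox fox one a fox fox fox X X X X X => fox fox one a fox fox fox fox X X X X X X => fox fox one a fox fox fox fox one a X X X X X => fox fox one a fox fox fox fox one a one a X X X X => fox fox one a fox fox fox fox one a one a one a X X X => fox fox one a fox fox fox fox one a one a one a one a X X => fox fox one a fox fox fox fox one a one a one a one a one a X => fox fox one a fox fox fox fox one a one a one a one a one a one a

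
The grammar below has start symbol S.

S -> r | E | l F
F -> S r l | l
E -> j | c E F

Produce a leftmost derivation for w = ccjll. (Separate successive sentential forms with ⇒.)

S ⇒ E ⇒ cEF ⇒ ccEFF ⇒ ccjFF ⇒ ccjlF ⇒ ccjll

S ⇒ E   [S -> E]
E ⇒ cEF   [E -> c E F]
cEF ⇒ ccEFF   [E -> c E F]
ccEFF ⇒ ccjFF   [E -> j]
ccjFF ⇒ ccjlF   [F -> l]
ccjlF ⇒ ccjll   [F -> l]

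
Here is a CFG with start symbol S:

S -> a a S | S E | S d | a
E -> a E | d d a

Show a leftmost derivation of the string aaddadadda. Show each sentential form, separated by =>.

S => SE => SdE => SEdE => aEdE => aaEdE => aaddadE => aaddadaE => aaddadadda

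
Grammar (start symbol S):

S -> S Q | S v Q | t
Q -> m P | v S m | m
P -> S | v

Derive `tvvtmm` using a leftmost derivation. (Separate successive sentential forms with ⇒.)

S ⇒ SQ   [S -> S Q]
SQ ⇒ SvQQ   [S -> S v Q]
SvQQ ⇒ tvQQ   [S -> t]
tvQQ ⇒ tvvSmQ   [Q -> v S m]
tvvSmQ ⇒ tvvtmQ   [S -> t]
tvvtmQ ⇒ tvvtmm   [Q -> m]

S ⇒ SQ ⇒ SvQQ ⇒ tvQQ ⇒ tvvSmQ ⇒ tvvtmQ ⇒ tvvtmm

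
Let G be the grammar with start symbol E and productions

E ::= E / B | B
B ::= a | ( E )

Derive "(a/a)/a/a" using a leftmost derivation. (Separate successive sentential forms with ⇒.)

E ⇒ E/B ⇒ E/B/B ⇒ B/B/B ⇒ (E)/B/B ⇒ (E/B)/B/B ⇒ (B/B)/B/B ⇒ (a/B)/B/B ⇒ (a/a)/B/B ⇒ (a/a)/a/B ⇒ (a/a)/a/a

E ⇒ E/B   [E ::= E / B]
E/B ⇒ E/B/B   [E ::= E / B]
E/B/B ⇒ B/B/B   [E ::= B]
B/B/B ⇒ (E)/B/B   [B ::= ( E )]
(E)/B/B ⇒ (E/B)/B/B   [E ::= E / B]
(E/B)/B/B ⇒ (B/B)/B/B   [E ::= B]
(B/B)/B/B ⇒ (a/B)/B/B   [B ::= a]
(a/B)/B/B ⇒ (a/a)/B/B   [B ::= a]
(a/a)/B/B ⇒ (a/a)/a/B   [B ::= a]
(a/a)/a/B ⇒ (a/a)/a/a   [B ::= a]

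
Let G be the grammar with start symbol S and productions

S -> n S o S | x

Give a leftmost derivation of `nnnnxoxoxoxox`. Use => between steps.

S => nSoS   [S -> n S o S]
nSoS => nnSoSoS   [S -> n S o S]
nnSoSoS => nnnSoSoSoS   [S -> n S o S]
nnnSoSoSoS => nnnnSoSoSoSoS   [S -> n S o S]
nnnnSoSoSoSoS => nnnnxoSoSoSoS   [S -> x]
nnnnxoSoSoSoS => nnnnxoxoSoSoS   [S -> x]
nnnnxoxoSoSoS => nnnnxoxoxoSoS   [S -> x]
nnnnxoxoxoSoS => nnnnxoxoxoxoS   [S -> x]
nnnnxoxoxoxoS => nnnnxoxoxoxox   [S -> x]

S=>nSoS=>nnSoSoS=>nnnSoSoSoS=>nnnnSoSoSoSoS=>nnnnxoSoSoSoS=>nnnnxoxoSoSoS=>nnnnxoxoxoSoS=>nnnnxoxoxoxoS=>nnnnxoxoxoxox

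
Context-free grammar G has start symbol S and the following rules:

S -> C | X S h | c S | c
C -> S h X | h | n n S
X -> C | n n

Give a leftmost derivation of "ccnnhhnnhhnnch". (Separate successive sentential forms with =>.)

S=>XSh=>CSh=>ShXSh=>cShXSh=>ccShXSh=>ccXShhXSh=>ccnnShhXSh=>ccnnChhXSh=>ccnnShXhhXSh=>ccnnChXhhXSh=>ccnnhhXhhXSh=>ccnnhhnnhhXSh=>ccnnhhnnhhnnSh=>ccnnhhnnhhnnch

S => XSh   [S -> X S h]
XSh => CSh   [X -> C]
CSh => ShXSh   [C -> S h X]
ShXSh => cShXSh   [S -> c S]
cShXSh => ccShXSh   [S -> c S]
ccShXSh => ccXShhXSh   [S -> X S h]
ccXShhXSh => ccnnShhXSh   [X -> n n]
ccnnShhXSh => ccnnChhXSh   [S -> C]
ccnnChhXSh => ccnnShXhhXSh   [C -> S h X]
ccnnShXhhXSh => ccnnChXhhXSh   [S -> C]
ccnnChXhhXSh => ccnnhhXhhXSh   [C -> h]
ccnnhhXhhXSh => ccnnhhnnhhXSh   [X -> n n]
ccnnhhnnhhXSh => ccnnhhnnhhnnSh   [X -> n n]
ccnnhhnnhhnnSh => ccnnhhnnhhnnch   [S -> c]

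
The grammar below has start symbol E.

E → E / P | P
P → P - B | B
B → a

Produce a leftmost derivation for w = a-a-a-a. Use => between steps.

E => P   [E → P]
P => P-B   [P → P - B]
P-B => P-B-B   [P → P - B]
P-B-B => P-B-B-B   [P → P - B]
P-B-B-B => B-B-B-B   [P → B]
B-B-B-B => a-B-B-B   [B → a]
a-B-B-B => a-a-B-B   [B → a]
a-a-B-B => a-a-a-B   [B → a]
a-a-a-B => a-a-a-a   [B → a]

E => P => P-B => P-B-B => P-B-B-B => B-B-B-B => a-B-B-B => a-a-B-B => a-a-a-B => a-a-a-a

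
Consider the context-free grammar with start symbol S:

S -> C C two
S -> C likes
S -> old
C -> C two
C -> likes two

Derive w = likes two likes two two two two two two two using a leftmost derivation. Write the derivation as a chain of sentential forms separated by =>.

S => C C two => likes two C two => likes two C two two => likes two C two two two => likes two C two two two two => likes two C two two two two two => likes two C two two two two two two => likes two likes two two two two two two two

S => C C two   [S -> C C two]
C C two => likes two C two   [C -> likes two]
likes two C two => likes two C two two   [C -> C two]
likes two C two two => likes two C two two two   [C -> C two]
likes two C two two two => likes two C two two two two   [C -> C two]
likes two C two two two two => likes two C two two two two two   [C -> C two]
likes two C two two two two two => likes two C two two two two two two   [C -> C two]
likes two C two two two two two two => likes two likes two two two two two two two   [C -> likes two]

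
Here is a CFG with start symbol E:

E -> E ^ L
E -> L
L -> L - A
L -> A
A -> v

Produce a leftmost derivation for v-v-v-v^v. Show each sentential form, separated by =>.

E=>E^L=>L^L=>L-A^L=>L-A-A^L=>L-A-A-A^L=>A-A-A-A^L=>v-A-A-A^L=>v-v-A-A^L=>v-v-v-A^L=>v-v-v-v^L=>v-v-v-v^A=>v-v-v-v^v

E => E^L   [E -> E ^ L]
E^L => L^L   [E -> L]
L^L => L-A^L   [L -> L - A]
L-A^L => L-A-A^L   [L -> L - A]
L-A-A^L => L-A-A-A^L   [L -> L - A]
L-A-A-A^L => A-A-A-A^L   [L -> A]
A-A-A-A^L => v-A-A-A^L   [A -> v]
v-A-A-A^L => v-v-A-A^L   [A -> v]
v-v-A-A^L => v-v-v-A^L   [A -> v]
v-v-v-A^L => v-v-v-v^L   [A -> v]
v-v-v-v^L => v-v-v-v^A   [L -> A]
v-v-v-v^A => v-v-v-v^v   [A -> v]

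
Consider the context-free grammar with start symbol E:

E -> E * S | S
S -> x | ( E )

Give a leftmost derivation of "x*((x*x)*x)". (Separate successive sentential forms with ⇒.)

E ⇒ E*S ⇒ S*S ⇒ x*S ⇒ x*(E) ⇒ x*(E*S) ⇒ x*(S*S) ⇒ x*((E)*S) ⇒ x*((E*S)*S) ⇒ x*((S*S)*S) ⇒ x*((x*S)*S) ⇒ x*((x*x)*S) ⇒ x*((x*x)*x)

E ⇒ E*S   [E -> E * S]
E*S ⇒ S*S   [E -> S]
S*S ⇒ x*S   [S -> x]
x*S ⇒ x*(E)   [S -> ( E )]
x*(E) ⇒ x*(E*S)   [E -> E * S]
x*(E*S) ⇒ x*(S*S)   [E -> S]
x*(S*S) ⇒ x*((E)*S)   [S -> ( E )]
x*((E)*S) ⇒ x*((E*S)*S)   [E -> E * S]
x*((E*S)*S) ⇒ x*((S*S)*S)   [E -> S]
x*((S*S)*S) ⇒ x*((x*S)*S)   [S -> x]
x*((x*S)*S) ⇒ x*((x*x)*S)   [S -> x]
x*((x*x)*S) ⇒ x*((x*x)*x)   [S -> x]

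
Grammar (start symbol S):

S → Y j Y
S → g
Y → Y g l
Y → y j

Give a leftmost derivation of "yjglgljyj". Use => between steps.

S => YjY   [S → Y j Y]
YjY => YgljY   [Y → Y g l]
YgljY => YglgljY   [Y → Y g l]
YglgljY => yjglgljY   [Y → y j]
yjglgljY => yjglgljyj   [Y → y j]

S => YjY => YgljY => YglgljY => yjglgljY => yjglgljyj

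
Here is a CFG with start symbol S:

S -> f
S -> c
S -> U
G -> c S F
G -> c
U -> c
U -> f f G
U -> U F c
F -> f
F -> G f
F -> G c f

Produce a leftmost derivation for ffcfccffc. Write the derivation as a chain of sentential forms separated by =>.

S => U => UFc => ffGFc => ffcSFFc => ffcfFFc => ffcfGcfFc => ffcfccfFc => ffcfccffc

S => U   [S -> U]
U => UFc   [U -> U F c]
UFc => ffGFc   [U -> f f G]
ffGFc => ffcSFFc   [G -> c S F]
ffcSFFc => ffcfFFc   [S -> f]
ffcfFFc => ffcfGcfFc   [F -> G c f]
ffcfGcfFc => ffcfccfFc   [G -> c]
ffcfccfFc => ffcfccffc   [F -> f]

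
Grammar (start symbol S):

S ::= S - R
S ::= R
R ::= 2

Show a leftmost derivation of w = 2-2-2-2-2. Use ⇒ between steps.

S ⇒ S-R ⇒ S-R-R ⇒ S-R-R-R ⇒ S-R-R-R-R ⇒ R-R-R-R-R ⇒ 2-R-R-R-R ⇒ 2-2-R-R-R ⇒ 2-2-2-R-R ⇒ 2-2-2-2-R ⇒ 2-2-2-2-2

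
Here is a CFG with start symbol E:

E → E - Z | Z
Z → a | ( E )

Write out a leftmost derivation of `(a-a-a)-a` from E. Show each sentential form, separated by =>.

E => E-Z => Z-Z => (E)-Z => (E-Z)-Z => (E-Z-Z)-Z => (Z-Z-Z)-Z => (a-Z-Z)-Z => (a-a-Z)-Z => (a-a-a)-Z => (a-a-a)-a

E => E-Z   [E → E - Z]
E-Z => Z-Z   [E → Z]
Z-Z => (E)-Z   [Z → ( E )]
(E)-Z => (E-Z)-Z   [E → E - Z]
(E-Z)-Z => (E-Z-Z)-Z   [E → E - Z]
(E-Z-Z)-Z => (Z-Z-Z)-Z   [E → Z]
(Z-Z-Z)-Z => (a-Z-Z)-Z   [Z → a]
(a-Z-Z)-Z => (a-a-Z)-Z   [Z → a]
(a-a-Z)-Z => (a-a-a)-Z   [Z → a]
(a-a-a)-Z => (a-a-a)-a   [Z → a]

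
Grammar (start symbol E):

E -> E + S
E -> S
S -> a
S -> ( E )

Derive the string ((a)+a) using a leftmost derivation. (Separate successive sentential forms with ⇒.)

E ⇒ S   [E -> S]
S ⇒ (E)   [S -> ( E )]
(E) ⇒ (E+S)   [E -> E + S]
(E+S) ⇒ (S+S)   [E -> S]
(S+S) ⇒ ((E)+S)   [S -> ( E )]
((E)+S) ⇒ ((S)+S)   [E -> S]
((S)+S) ⇒ ((a)+S)   [S -> a]
((a)+S) ⇒ ((a)+a)   [S -> a]

E⇒S⇒(E)⇒(E+S)⇒(S+S)⇒((E)+S)⇒((S)+S)⇒((a)+S)⇒((a)+a)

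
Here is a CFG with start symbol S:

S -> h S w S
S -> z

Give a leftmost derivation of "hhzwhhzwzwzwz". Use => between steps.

S=>hSwS=>hhSwSwS=>hhzwSwS=>hhzwhSwSwS=>hhzwhhSwSwSwS=>hhzwhhzwSwSwS=>hhzwhhzwzwSwS=>hhzwhhzwzwzwS=>hhzwhhzwzwzwz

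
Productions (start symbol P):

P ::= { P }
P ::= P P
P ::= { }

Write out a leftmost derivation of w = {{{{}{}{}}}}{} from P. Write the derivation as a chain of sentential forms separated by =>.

P => PP   [P ::= P P]
PP => {P}P   [P ::= { P }]
{P}P => {{P}}P   [P ::= { P }]
{{P}}P => {{{P}}}P   [P ::= { P }]
{{{P}}}P => {{{PP}}}P   [P ::= P P]
{{{PP}}}P => {{{PPP}}}P   [P ::= P P]
{{{PPP}}}P => {{{{}PP}}}P   [P ::= { }]
{{{{}PP}}}P => {{{{}{}P}}}P   [P ::= { }]
{{{{}{}P}}}P => {{{{}{}{}}}}P   [P ::= { }]
{{{{}{}{}}}}P => {{{{}{}{}}}}{}   [P ::= { }]

P=>PP=>{P}P=>{{P}}P=>{{{P}}}P=>{{{PP}}}P=>{{{PPP}}}P=>{{{{}PP}}}P=>{{{{}{}P}}}P=>{{{{}{}{}}}}P=>{{{{}{}{}}}}{}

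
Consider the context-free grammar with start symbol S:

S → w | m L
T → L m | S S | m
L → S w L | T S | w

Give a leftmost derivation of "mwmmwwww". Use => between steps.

S => mL => mTS => mSSS => mwSS => mwmLS => mwmSwLS => mwmmLwLS => mwmmwwLS => mwmmwwwS => mwmmwwww

S => mL   [S → m L]
mL => mTS   [L → T S]
mTS => mSSS   [T → S S]
mSSS => mwSS   [S → w]
mwSS => mwmLS   [S → m L]
mwmLS => mwmSwLS   [L → S w L]
mwmSwLS => mwmmLwLS   [S → m L]
mwmmLwLS => mwmmwwLS   [L → w]
mwmmwwLS => mwmmwwwS   [L → w]
mwmmwwwS => mwmmwwww   [S → w]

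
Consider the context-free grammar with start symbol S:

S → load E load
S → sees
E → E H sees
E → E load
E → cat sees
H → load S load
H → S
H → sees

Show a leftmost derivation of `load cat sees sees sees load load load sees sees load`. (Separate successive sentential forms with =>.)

S => load E load => load E H sees load => load E load H sees load => load E load load H sees load => load E load load load H sees load => load E H sees load load load H sees load => load cat sees H sees load load load H sees load => load cat sees sees sees load load load H sees load => load cat sees sees sees load load load sees sees load

S => load E load   [S → load E load]
load E load => load E H sees load   [E → E H sees]
load E H sees load => load E load H sees load   [E → E load]
load E load H sees load => load E load load H sees load   [E → E load]
load E load load H sees load => load E load load load H sees load   [E → E load]
load E load load load H sees load => load E H sees load load load H sees load   [E → E H sees]
load E H sees load load load H sees load => load cat sees H sees load load load H sees load   [E → cat sees]
load cat sees H sees load load load H sees load => load cat sees sees sees load load load H sees load   [H → sees]
load cat sees sees sees load load load H sees load => load cat sees sees sees load load load sees sees load   [H → sees]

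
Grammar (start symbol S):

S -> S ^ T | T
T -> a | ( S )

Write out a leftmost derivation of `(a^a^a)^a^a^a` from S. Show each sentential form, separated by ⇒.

S ⇒ S^T ⇒ S^T^T ⇒ S^T^T^T ⇒ T^T^T^T ⇒ (S)^T^T^T ⇒ (S^T)^T^T^T ⇒ (S^T^T)^T^T^T ⇒ (T^T^T)^T^T^T ⇒ (a^T^T)^T^T^T ⇒ (a^a^T)^T^T^T ⇒ (a^a^a)^T^T^T ⇒ (a^a^a)^a^T^T ⇒ (a^a^a)^a^a^T ⇒ (a^a^a)^a^a^a

S ⇒ S^T   [S -> S ^ T]
S^T ⇒ S^T^T   [S -> S ^ T]
S^T^T ⇒ S^T^T^T   [S -> S ^ T]
S^T^T^T ⇒ T^T^T^T   [S -> T]
T^T^T^T ⇒ (S)^T^T^T   [T -> ( S )]
(S)^T^T^T ⇒ (S^T)^T^T^T   [S -> S ^ T]
(S^T)^T^T^T ⇒ (S^T^T)^T^T^T   [S -> S ^ T]
(S^T^T)^T^T^T ⇒ (T^T^T)^T^T^T   [S -> T]
(T^T^T)^T^T^T ⇒ (a^T^T)^T^T^T   [T -> a]
(a^T^T)^T^T^T ⇒ (a^a^T)^T^T^T   [T -> a]
(a^a^T)^T^T^T ⇒ (a^a^a)^T^T^T   [T -> a]
(a^a^a)^T^T^T ⇒ (a^a^a)^a^T^T   [T -> a]
(a^a^a)^a^T^T ⇒ (a^a^a)^a^a^T   [T -> a]
(a^a^a)^a^a^T ⇒ (a^a^a)^a^a^a   [T -> a]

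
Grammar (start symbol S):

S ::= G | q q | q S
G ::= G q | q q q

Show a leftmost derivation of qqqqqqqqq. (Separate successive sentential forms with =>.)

S => G   [S ::= G]
G => Gq   [G ::= G q]
Gq => Gqq   [G ::= G q]
Gqq => Gqqq   [G ::= G q]
Gqqq => Gqqqq   [G ::= G q]
Gqqqq => Gqqqqq   [G ::= G q]
Gqqqqq => Gqqqqqq   [G ::= G q]
Gqqqqqq => qqqqqqqqq   [G ::= q q q]

S=>G=>Gq=>Gqq=>Gqqq=>Gqqqq=>Gqqqqq=>Gqqqqqq=>qqqqqqqqq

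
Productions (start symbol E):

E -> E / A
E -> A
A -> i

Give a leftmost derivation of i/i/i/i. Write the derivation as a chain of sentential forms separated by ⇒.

E ⇒ E/A ⇒ E/A/A ⇒ E/A/A/A ⇒ A/A/A/A ⇒ i/A/A/A ⇒ i/i/A/A ⇒ i/i/i/A ⇒ i/i/i/i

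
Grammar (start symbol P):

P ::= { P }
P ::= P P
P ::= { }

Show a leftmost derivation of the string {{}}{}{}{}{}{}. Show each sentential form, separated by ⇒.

P⇒PP⇒PPP⇒{P}PP⇒{{}}PP⇒{{}}PPP⇒{{}}PPPP⇒{{}}PPPPP⇒{{}}{}PPPP⇒{{}}{}{}PPP⇒{{}}{}{}{}PP⇒{{}}{}{}{}{}P⇒{{}}{}{}{}{}{}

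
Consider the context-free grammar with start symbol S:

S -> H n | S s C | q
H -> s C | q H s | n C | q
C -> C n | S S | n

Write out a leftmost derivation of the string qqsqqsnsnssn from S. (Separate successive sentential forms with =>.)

S => Hn => qHsn => qqHssn => qqsCssn => qqsSSssn => qqsqSssn => qqsqHnssn => qqsqqHsnssn => qqsqqsCsnssn => qqsqqsnsnssn

S => Hn   [S -> H n]
Hn => qHsn   [H -> q H s]
qHsn => qqHssn   [H -> q H s]
qqHssn => qqsCssn   [H -> s C]
qqsCssn => qqsSSssn   [C -> S S]
qqsSSssn => qqsqSssn   [S -> q]
qqsqSssn => qqsqHnssn   [S -> H n]
qqsqHnssn => qqsqqHsnssn   [H -> q H s]
qqsqqHsnssn => qqsqqsCsnssn   [H -> s C]
qqsqqsCsnssn => qqsqqsnsnssn   [C -> n]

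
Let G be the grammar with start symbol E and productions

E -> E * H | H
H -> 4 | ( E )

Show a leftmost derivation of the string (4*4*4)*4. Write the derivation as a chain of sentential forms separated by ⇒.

E ⇒ E*H ⇒ H*H ⇒ (E)*H ⇒ (E*H)*H ⇒ (E*H*H)*H ⇒ (H*H*H)*H ⇒ (4*H*H)*H ⇒ (4*4*H)*H ⇒ (4*4*4)*H ⇒ (4*4*4)*4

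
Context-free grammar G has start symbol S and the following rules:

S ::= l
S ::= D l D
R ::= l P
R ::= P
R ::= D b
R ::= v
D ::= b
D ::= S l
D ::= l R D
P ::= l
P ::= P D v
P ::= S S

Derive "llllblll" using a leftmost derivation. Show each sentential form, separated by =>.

S => DlD   [S ::= D l D]
DlD => lRDlD   [D ::= l R D]
lRDlD => llPDlD   [R ::= l P]
llPDlD => llSSDlD   [P ::= S S]
llSSDlD => lllSDlD   [S ::= l]
lllSDlD => llllDlD   [S ::= l]
llllDlD => llllblD   [D ::= b]
llllblD => llllblSl   [D ::= S l]
llllblSl => llllblll   [S ::= l]

S => DlD => lRDlD => llPDlD => llSSDlD => lllSDlD => llllDlD => llllblD => llllblSl => llllblll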